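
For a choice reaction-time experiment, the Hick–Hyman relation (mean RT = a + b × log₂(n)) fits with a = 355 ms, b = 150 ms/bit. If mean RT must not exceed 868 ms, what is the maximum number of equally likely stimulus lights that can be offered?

Information budget: (868 − 355)/150 = 3.4200 bits, so n ≤ 2^3.4200 = 10.703 → at most 10.

10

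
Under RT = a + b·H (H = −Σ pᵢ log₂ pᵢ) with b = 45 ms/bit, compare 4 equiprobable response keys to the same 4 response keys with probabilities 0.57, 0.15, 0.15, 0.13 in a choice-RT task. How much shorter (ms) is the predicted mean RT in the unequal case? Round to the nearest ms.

15 ms

Equiprobable entropy H₀ = log₂ 4 = 2.0000 bits.
Skewed entropy H = −Σ pᵢ log₂ pᵢ = 1.6660 bits.
ΔRT = b·(H₀ − H) = 45 × 0.3340 = 15.03 ms.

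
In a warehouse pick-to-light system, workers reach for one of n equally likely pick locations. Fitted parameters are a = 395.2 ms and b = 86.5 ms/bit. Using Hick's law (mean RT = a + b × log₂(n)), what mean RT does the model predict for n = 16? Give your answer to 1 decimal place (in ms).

741.2 ms

log₂(16) = 4 bits, so RT = 395.2 + 86.5 × 4 ≈ 741.200 ms.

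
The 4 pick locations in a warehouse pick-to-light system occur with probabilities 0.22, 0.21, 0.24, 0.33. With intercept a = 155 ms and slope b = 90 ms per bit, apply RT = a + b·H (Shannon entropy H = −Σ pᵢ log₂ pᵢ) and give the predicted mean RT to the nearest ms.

333 ms

Entropy contributions −pᵢ log₂ pᵢ: 0.4806, 0.4728, 0.4941, 0.5278; sum H = 1.9754 bits.
RT = a + bH = 155 + 90·1.9754 = 332.78 ms.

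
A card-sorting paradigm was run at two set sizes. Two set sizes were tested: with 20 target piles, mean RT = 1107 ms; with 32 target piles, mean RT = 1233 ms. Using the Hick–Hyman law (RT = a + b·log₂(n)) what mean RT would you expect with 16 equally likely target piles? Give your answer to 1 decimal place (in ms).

Solve the two-equation system in a and b:
  b = (1233 − 1107) / (log₂ 32 − log₂ 20) = 126 / (5 − 4.3219) = 185.821 ms/bit
  a = 1107 − 185.821 × 4.3219 = 303.895 ms
Then RT(16) = 303.895 + 185.821 × log₂ 16 = 303.895 + 185.821 × 4 ≈ 1047.179 ms.

1047.2 ms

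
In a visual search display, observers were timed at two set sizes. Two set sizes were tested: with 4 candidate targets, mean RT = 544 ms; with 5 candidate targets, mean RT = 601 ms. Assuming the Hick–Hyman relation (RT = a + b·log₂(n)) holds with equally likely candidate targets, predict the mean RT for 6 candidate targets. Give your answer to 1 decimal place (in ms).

647.6 ms

Fit slope and intercept:
  b = (601 − 544) / (log₂ 5 − log₂ 4) = 57 / (2.3219 − 2) = 177.058 ms/bit
  a = 544 − 177.058 × 2 = 189.884 ms
Then RT(6) = 189.884 + 177.058 × log₂ 6 = 189.884 + 177.058 × 2.5850 ≈ 647.572 ms.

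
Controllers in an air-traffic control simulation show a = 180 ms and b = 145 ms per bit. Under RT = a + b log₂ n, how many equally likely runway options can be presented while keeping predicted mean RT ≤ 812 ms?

20

Set 180 + 145·log₂ n ≤ 812 → log₂ n ≤ (812 − 180)/145 = 4.3586.
So n ≤ 2^4.3586 = 20.515; the largest integer n is 20.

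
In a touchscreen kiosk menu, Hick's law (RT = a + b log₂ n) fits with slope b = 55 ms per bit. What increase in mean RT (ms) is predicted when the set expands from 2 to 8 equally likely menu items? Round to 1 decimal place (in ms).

110.0 ms

The intercept a cancels: ΔRT = b·(log₂ n₂ − log₂ n₁) = b·log₂(n₂/n₁).
log₂(8) − log₂(2) = log₂(8/2) = log₂(4) = 2.
ΔRT = 55 × 2.0000 = 110.000 ms.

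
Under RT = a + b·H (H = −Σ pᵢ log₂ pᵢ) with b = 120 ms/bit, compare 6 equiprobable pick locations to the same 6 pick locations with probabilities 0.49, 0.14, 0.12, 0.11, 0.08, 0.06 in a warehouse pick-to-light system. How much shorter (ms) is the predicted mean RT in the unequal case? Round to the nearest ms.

The RT saving is b·ΔH. Equiprobable H₀ = log₂(6) = 2.5850 bits; with the given probabilities H = 2.1538 bits.
b·(H₀ − H) = 120 × (2.5850 − 2.1538) = 51.74 ms.

52 ms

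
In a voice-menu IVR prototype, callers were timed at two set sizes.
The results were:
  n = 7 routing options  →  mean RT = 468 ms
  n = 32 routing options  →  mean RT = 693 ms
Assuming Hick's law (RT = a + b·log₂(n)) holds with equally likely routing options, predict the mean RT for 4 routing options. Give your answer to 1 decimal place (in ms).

385.2 ms

Fit slope and intercept:
  b = (693 − 468) / (log₂ 32 − log₂ 7) = 225 / (5 − 2.8074) = 102.616 ms/bit
  a = 468 − 102.616 × 2.8074 = 179.921 ms
Then RT(4) = 179.921 + 102.616 × log₂ 4 = 179.921 + 102.616 × 2 ≈ 385.153 ms.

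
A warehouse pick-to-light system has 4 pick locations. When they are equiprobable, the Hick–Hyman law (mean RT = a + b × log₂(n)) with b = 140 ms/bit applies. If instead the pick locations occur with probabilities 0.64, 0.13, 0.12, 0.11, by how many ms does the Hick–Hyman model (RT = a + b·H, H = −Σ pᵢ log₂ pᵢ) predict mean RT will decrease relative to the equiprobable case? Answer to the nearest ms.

Equiprobable entropy H₀ = log₂ 4 = 2.0000 bits.
Skewed entropy H = −Σ pᵢ log₂ pᵢ = 1.5121 bits.
ΔRT = b·(H₀ − H) = 140 × 0.4879 = 68.31 ms.

68 ms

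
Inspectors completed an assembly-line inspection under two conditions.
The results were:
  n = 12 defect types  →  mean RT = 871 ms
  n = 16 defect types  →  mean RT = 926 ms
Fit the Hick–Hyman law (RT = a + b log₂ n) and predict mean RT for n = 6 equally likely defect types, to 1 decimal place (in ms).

With log₂ n on the abscissa the relation is linear; from the two conditions:
  b = (926 − 871) / (log₂ 16 − log₂ 12) = 55 / (4 − 3.5850) = 132.518 ms/bit
  a = 871 − 132.518 × 3.5850 = 395.927 ms
Then RT(6) = 395.927 + 132.518 × log₂ 6 = 395.927 + 132.518 × 2.5850 ≈ 738.482 ms.

738.5 ms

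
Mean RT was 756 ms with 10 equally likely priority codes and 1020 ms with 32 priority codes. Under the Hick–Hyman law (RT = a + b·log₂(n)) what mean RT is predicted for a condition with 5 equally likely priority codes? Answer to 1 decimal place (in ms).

RT is linear in log₂ n, so two points fix the line:
  b = (1020 − 756) / (log₂ 32 − log₂ 10) = 264 / (5 − 3.3219) = 157.323 ms/bit
  a = 756 − 157.323 × 3.3219 = 233.383 ms
Then RT(5) = 233.383 + 157.323 × log₂ 5 = 233.383 + 157.323 × 2.3219 ≈ 598.677 ms.

598.7 ms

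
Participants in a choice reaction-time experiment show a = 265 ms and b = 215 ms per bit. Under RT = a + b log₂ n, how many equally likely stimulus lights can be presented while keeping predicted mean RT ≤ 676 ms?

3

215·log₂ n ≤ 676 − 265 = 411, giving log₂ n ≤ 1.9116 and n ≤ 3.762. The largest whole number is 3.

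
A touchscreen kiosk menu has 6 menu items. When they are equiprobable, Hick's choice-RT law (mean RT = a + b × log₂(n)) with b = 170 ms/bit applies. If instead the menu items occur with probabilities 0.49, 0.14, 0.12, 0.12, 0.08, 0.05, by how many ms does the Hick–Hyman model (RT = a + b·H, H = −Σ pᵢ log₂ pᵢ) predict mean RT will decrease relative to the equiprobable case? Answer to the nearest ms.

75 ms

The RT saving is b·ΔH. Equiprobable H₀ = log₂(6) = 2.5850 bits; with the given probabilities H = 2.1431 bits.
b·(H₀ − H) = 170 × (2.5850 − 2.1431) = 75.11 ms.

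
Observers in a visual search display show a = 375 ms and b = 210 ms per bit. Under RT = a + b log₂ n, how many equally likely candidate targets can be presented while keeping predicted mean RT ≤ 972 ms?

7

Set 375 + 210·log₂ n ≤ 972 → log₂ n ≤ (972 − 375)/210 = 2.8429.
So n ≤ 2^2.8429 = 7.174; the largest integer n is 7.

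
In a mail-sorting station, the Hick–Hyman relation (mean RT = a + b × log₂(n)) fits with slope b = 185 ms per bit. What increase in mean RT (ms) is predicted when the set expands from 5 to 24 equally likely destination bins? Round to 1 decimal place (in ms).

ΔRT = (a + b log₂ n₂) − (a + b log₂ n₁) = b·(log₂ n₂ − log₂ n₁).
log₂(24) − log₂(5) = 4.5850 − 2.3219 = 2.2630.
ΔRT = 185 × 2.2630 = 418.661 ms.

418.7 ms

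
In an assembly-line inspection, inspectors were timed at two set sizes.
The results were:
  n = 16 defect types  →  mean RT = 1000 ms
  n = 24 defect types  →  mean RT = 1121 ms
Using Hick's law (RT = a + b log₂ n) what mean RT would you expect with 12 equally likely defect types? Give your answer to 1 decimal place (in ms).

914.1 ms

RT is linear in log₂ n, so two points fix the line:
  b = (1121 − 1000) / (log₂ 24 − log₂ 16) = 121 / (4.5850 − 4) = 206.851 ms/bit
  a = 1000 − 206.851 × 4 = 172.597 ms
Then RT(12) = 172.597 + 206.851 × log₂ 12 = 172.597 + 206.851 × 3.5850 ≈ 914.149 ms.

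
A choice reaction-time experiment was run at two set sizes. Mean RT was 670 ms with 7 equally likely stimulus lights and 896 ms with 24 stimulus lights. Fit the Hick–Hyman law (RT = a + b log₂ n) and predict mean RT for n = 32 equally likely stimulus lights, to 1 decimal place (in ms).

Fit slope and intercept:
  b = (896 − 670) / (log₂ 24 − log₂ 7) = 226 / (4.5850 − 2.8074) = 127.137 ms/bit
  a = 670 − 127.137 × 2.8074 = 313.081 ms
Then RT(32) = 313.081 + 127.137 × log₂ 32 = 313.081 + 127.137 × 5 ≈ 948.767 ms.

948.8 ms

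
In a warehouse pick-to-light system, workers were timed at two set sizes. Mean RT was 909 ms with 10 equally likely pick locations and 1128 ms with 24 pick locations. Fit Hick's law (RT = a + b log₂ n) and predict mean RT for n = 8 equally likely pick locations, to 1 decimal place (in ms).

853.2 ms

Solve the two-equation system in a and b:
  b = (1128 − 909) / (log₂ 24 − log₂ 10) = 219 / (4.5850 − 3.3219) = 173.392 ms/bit
  a = 909 − 173.392 × 3.3219 = 333.004 ms
Then RT(8) = 333.004 + 173.392 × log₂ 8 = 333.004 + 173.392 × 3 ≈ 853.180 ms.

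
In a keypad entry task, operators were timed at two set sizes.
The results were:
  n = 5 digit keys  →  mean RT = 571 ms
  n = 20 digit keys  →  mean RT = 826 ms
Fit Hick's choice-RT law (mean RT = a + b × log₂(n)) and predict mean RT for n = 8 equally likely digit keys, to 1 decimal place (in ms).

657.5 ms

With log₂ n on the abscissa the relation is linear; from the two conditions:
  b = (826 − 571) / (log₂ 20 − log₂ 5) = 255 / (4.3219 − 2.3219) = 127.500 ms/bit
  a = 571 − 127.500 × 2.3219 = 274.954 ms
Then RT(8) = 274.954 + 127.500 × log₂ 8 = 274.954 + 127.500 × 3 ≈ 657.454 ms.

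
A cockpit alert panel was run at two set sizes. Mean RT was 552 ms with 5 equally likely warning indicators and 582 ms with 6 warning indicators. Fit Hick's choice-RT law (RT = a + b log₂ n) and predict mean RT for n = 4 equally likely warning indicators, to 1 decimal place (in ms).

515.3 ms

Fit slope and intercept:
  b = (582 − 552) / (log₂ 6 − log₂ 5) = 30 / (2.5850 − 2.3219) = 114.054 ms/bit
  a = 552 − 114.054 × 2.3219 = 287.176 ms
Then RT(4) = 287.176 + 114.054 × log₂ 4 = 287.176 + 114.054 × 2 ≈ 515.283 ms.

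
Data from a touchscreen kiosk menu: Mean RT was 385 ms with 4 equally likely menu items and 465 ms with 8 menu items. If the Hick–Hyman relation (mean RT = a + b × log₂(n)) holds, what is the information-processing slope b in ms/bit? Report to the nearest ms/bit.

80 ms/bit

The slope on a log₂ axis is (465 − 385) / (3 − 2) = 80 ms/bit.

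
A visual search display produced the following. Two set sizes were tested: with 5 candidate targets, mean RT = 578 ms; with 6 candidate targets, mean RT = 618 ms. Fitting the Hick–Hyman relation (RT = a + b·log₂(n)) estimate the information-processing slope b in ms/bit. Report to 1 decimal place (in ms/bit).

152.1 ms/bit

The slope on a log₂ axis is (618 − 578) / (2.5850 − 2.3219) = 152.071 ms/bit.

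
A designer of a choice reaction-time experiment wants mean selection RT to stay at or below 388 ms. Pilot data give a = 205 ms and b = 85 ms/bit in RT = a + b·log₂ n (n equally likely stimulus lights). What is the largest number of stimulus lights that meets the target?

Information budget: (388 − 205)/85 = 2.1529 bits, so n ≤ 2^2.1529 = 4.447 → at most 4.

4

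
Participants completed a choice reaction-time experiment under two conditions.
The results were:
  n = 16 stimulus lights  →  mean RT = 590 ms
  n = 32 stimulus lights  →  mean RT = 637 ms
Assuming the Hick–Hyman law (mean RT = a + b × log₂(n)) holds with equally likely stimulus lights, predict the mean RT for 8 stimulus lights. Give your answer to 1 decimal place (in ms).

543.0 ms

RT is linear in log₂ n, so two points fix the line:
  b = (637 − 590) / (log₂ 32 − log₂ 16) = 47 / (5 − 4) = 47.000 ms/bit
  a = 590 − 47.000 × 4 = 402.000 ms
Then RT(8) = 402.000 + 47.000 × log₂ 8 = 402.000 + 47.000 × 3 ≈ 543.000 ms.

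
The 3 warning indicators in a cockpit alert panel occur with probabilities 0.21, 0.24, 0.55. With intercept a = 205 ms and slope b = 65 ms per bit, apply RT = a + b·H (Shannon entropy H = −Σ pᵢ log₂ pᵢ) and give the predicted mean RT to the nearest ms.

H = 0.21·log₂(1/0.21) + 0.24·log₂(1/0.24) + 0.55·log₂(1/0.55) = 1.4413 bits.
RT = 205 + 65 × 1.4413 = 298.69 ms.

299 ms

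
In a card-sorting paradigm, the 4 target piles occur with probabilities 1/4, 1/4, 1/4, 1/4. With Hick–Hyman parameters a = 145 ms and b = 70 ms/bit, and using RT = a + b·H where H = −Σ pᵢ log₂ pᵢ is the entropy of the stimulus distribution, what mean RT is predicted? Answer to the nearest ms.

H = −Σ pᵢ log₂ pᵢ = 0.25·2 + 0.25·2 + 0.25·2 + 0.25·2 = 2.000 bits.
RT = 145 + 70 × 2.000 = 285.00 ms.

285 ms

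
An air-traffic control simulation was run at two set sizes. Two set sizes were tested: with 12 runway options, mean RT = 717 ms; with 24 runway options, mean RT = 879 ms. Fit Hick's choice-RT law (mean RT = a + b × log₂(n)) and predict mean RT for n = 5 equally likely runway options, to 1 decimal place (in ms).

RT is linear in log₂ n, so two points fix the line:
  b = (879 − 717) / (log₂ 24 − log₂ 12) = 162 / (4.5850 − 3.5850) = 162.000 ms/bit
  a = 717 − 162.000 × 3.5850 = 136.236 ms
Then RT(5) = 136.236 + 162.000 × log₂ 5 = 136.236 + 162.000 × 2.3219 ≈ 512.388 ms.

512.4 ms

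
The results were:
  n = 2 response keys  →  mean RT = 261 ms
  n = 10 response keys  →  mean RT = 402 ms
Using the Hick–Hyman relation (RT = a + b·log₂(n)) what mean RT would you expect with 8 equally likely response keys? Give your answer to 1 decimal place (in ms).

RT is linear in log₂ n, so two points fix the line:
  b = (402 − 261) / (log₂ 10 − log₂ 2) = 141 / (3.3219 − 1) = 60.725 ms/bit
  a = 261 − 60.725 × 1 = 200.275 ms
Then RT(8) = 200.275 + 60.725 × log₂ 8 = 200.275 + 60.725 × 3 ≈ 382.451 ms.

382.5 ms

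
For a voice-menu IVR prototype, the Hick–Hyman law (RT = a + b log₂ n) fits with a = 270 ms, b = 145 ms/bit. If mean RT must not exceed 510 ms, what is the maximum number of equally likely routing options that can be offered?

3

145·log₂ n ≤ 510 − 270 = 240, giving log₂ n ≤ 1.6552 and n ≤ 3.150. The largest whole number is 3.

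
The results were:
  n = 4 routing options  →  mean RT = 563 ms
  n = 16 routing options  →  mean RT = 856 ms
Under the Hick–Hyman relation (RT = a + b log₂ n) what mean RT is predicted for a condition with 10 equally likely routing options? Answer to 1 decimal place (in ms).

Solve the two-equation system in a and b:
  b = (856 − 563) / (log₂ 16 − log₂ 4) = 293 / (4 − 2) = 146.500 ms/bit
  a = 563 − 146.500 × 2 = 270.000 ms
Then RT(10) = 270.000 + 146.500 × log₂ 10 = 270.000 + 146.500 × 3.3219 ≈ 756.662 ms.

756.7 ms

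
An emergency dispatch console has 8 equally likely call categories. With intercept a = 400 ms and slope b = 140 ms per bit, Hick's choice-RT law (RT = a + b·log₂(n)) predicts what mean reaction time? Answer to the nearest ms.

log₂(8) = 3 bits, so RT = 400 + 140 × 3 ≈ 820.000 ms.

820 ms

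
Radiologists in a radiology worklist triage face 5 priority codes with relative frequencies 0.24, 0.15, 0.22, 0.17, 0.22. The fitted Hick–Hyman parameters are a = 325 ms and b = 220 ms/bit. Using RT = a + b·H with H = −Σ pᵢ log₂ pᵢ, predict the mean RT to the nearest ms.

Entropy contributions −pᵢ log₂ pᵢ: 0.4941, 0.4105, 0.4806, 0.4346, 0.4806; sum H = 2.3004 bits.
RT = a + bH = 325 + 220·2.3004 = 831.09 ms.

831 ms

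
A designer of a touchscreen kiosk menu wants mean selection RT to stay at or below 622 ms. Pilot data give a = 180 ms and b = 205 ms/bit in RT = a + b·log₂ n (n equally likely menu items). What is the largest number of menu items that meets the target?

Set 180 + 205·log₂ n ≤ 622 → log₂ n ≤ (622 − 180)/205 = 2.1561.
So n ≤ 2^2.1561 = 4.457; the largest integer n is 4.

4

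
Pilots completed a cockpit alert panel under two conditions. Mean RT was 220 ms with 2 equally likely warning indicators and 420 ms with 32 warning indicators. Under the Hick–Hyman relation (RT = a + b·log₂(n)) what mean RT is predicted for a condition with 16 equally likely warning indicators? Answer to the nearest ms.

370 ms

RT is linear in log₂ n, so two points fix the line:
  b = (420 − 220) / (log₂ 32 − log₂ 2) = 200 / (5 − 1) = 50 ms/bit
  a = 220 − 50 × 1 = 170 ms
Then RT(16) = 170 + 50 × log₂ 16 = 170 + 50 × 4 ≈ 370.000 ms.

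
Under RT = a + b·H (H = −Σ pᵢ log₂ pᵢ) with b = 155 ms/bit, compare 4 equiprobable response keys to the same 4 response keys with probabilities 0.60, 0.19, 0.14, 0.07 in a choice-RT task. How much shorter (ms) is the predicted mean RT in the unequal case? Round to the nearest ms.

Equiprobable entropy H₀ = log₂ 4 = 2.0000 bits.
Skewed entropy H = −Σ pᵢ log₂ pᵢ = 1.5631 bits.
ΔRT = b·(H₀ − H) = 155 × 0.4369 = 67.72 ms.

68 ms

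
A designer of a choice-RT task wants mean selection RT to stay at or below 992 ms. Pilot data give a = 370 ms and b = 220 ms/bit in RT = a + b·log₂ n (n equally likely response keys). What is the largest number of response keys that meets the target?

220·log₂ n ≤ 992 − 370 = 622, giving log₂ n ≤ 2.8273 and n ≤ 7.097. The largest whole number is 7.

7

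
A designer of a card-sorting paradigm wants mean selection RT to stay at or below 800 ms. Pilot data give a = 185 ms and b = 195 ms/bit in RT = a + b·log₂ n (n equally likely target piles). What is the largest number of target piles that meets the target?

8

195·log₂ n ≤ 800 − 185 = 615, giving log₂ n ≤ 3.1538 and n ≤ 8.900. The largest whole number is 8.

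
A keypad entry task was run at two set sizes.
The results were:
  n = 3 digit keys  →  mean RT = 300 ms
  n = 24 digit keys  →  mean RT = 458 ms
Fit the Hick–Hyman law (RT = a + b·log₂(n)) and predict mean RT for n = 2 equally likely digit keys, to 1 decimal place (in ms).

Fit slope and intercept:
  b = (458 − 300) / (log₂ 24 − log₂ 3) = 158 / (4.5850 − 1.5850) = 52.667 ms/bit
  a = 300 − 52.667 × 1.5850 = 216.525 ms
Then RT(2) = 216.525 + 52.667 × log₂ 2 = 216.525 + 52.667 × 1 ≈ 269.192 ms.

269.2 ms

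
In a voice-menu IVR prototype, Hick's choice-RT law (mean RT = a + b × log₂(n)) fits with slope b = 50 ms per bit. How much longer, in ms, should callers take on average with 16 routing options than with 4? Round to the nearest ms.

100 ms

Only the slope matters, since a is common to both: ΔRT = b·log₂(n₂/n₁).
log₂(16) − log₂(4) = log₂(16/4) = log₂(4) = 2.
ΔRT = 50 × 2.0000 = 100.000 ms.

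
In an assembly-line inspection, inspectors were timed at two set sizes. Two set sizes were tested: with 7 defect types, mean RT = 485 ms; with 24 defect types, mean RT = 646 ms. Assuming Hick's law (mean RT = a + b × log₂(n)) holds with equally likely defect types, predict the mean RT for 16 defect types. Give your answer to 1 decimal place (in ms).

With log₂ n on the abscissa the relation is linear; from the two conditions:
  b = (646 − 485) / (log₂ 24 − log₂ 7) = 161 / (4.5850 − 2.8074) = 90.571 ms/bit
  a = 485 − 90.571 × 2.8074 = 230.735 ms
Then RT(16) = 230.735 + 90.571 × log₂ 16 = 230.735 + 90.571 × 4 ≈ 593.019 ms.

593.0 ms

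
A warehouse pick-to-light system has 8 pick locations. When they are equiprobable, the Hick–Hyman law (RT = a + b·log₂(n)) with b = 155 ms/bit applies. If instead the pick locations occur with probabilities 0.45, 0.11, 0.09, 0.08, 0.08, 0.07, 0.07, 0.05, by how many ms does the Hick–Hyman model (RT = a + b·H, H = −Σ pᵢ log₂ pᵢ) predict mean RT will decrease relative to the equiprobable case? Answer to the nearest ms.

75 ms

The RT saving is b·ΔH. Equiprobable H₀ = log₂(8) = 3.0000 bits; with the given probabilities H = 2.5176 bits.
b·(H₀ − H) = 155 × (3.0000 − 2.5176) = 74.78 ms.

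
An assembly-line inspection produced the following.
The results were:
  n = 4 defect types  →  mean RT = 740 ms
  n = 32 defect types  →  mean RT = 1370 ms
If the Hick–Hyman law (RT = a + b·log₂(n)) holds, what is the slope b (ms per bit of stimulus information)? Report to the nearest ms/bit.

210 ms/bit

Slope: b = (1370 − 740) / (log₂ 32 − log₂ 4) = 630/3.0000 = 210 ms/bit.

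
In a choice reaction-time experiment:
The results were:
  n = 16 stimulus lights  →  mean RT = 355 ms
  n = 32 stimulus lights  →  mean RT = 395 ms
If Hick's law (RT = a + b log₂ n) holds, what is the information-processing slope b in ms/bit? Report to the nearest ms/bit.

40 ms/bit

Slope: b = (395 − 355) / (log₂ 32 − log₂ 16) = 40/1.0000 = 40 ms/bit.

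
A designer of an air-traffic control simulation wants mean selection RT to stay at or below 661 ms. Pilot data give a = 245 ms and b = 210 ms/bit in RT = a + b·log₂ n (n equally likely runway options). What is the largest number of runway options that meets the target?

210·log₂ n ≤ 661 − 245 = 416, giving log₂ n ≤ 1.9810 and n ≤ 3.948. The largest whole number is 3.

3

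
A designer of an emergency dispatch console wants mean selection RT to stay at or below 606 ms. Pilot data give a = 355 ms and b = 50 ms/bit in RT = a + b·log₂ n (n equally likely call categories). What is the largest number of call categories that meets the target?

Information budget: (606 − 355)/50 = 5.0200 bits, so n ≤ 2^5.0200 = 32.447 → at most 32.

32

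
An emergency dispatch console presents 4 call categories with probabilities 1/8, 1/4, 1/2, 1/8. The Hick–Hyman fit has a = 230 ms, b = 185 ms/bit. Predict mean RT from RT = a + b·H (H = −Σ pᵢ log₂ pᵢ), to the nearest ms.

H = −Σ pᵢ log₂ pᵢ = 0.125·3 + 0.25·2 + 0.5·1 + 0.125·3 = 1.750 bits.
RT = 230 + 185 × 1.750 = 553.75 ms.

554 ms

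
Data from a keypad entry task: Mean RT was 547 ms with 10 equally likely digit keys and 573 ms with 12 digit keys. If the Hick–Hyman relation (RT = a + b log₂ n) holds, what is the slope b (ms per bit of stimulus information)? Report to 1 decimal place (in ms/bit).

b = (RT₂ − RT₁)/(log₂ n₂ − log₂ n₁) = (573 − 547)/(3.5850 − 3.3219) = 98.846 ms/bit.

98.8 ms/bit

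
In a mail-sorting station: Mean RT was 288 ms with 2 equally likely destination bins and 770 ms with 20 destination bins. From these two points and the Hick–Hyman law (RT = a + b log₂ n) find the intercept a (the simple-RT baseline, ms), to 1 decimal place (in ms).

142.9 ms

The slope on a log₂ axis is (770 − 288) / (4.3219 − 1) = 145.096 ms/bit.
Intercept: a = 288 − 145.096·log₂(2) = 142.904 ms.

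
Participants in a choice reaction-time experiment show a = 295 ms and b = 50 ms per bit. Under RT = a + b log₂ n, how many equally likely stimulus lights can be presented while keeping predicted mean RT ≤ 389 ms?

Information budget: (389 − 295)/50 = 1.8800 bits, so n ≤ 2^1.8800 = 3.681 → at most 3.

3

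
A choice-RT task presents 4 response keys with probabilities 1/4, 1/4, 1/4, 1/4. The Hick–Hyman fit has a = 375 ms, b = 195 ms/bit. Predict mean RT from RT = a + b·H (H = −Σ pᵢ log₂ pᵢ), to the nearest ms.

765 ms

Each term −pᵢ log₂ pᵢ: 0.25·2 + 0.25·2 + 0.25·2 + 0.25·2; summed, H = 2.000 bits.
Mean RT = a + bH = 375 + 195·2.000 = 765.00 ms.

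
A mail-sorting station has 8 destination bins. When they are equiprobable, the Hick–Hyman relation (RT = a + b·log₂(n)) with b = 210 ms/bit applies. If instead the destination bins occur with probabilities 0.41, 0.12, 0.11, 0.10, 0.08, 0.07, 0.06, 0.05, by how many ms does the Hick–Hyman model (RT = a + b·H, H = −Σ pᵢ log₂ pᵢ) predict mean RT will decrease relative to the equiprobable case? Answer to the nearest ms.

Equiprobable entropy H₀ = log₂ 8 = 3.0000 bits.
Skewed entropy H = −Σ pᵢ log₂ pᵢ = 2.5966 bits.
ΔRT = b·(H₀ − H) = 210 × 0.4034 = 84.71 ms.

85 ms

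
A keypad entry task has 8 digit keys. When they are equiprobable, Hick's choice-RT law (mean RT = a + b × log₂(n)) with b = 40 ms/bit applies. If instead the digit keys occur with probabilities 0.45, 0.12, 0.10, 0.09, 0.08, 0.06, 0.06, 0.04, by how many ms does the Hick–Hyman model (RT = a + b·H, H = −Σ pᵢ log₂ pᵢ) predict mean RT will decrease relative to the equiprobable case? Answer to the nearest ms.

20 ms

Equiprobable entropy H₀ = log₂ 8 = 3.0000 bits.
Skewed entropy H = −Σ pᵢ log₂ pᵢ = 2.4946 bits.
ΔRT = b·(H₀ − H) = 40 × 0.5054 = 20.21 ms.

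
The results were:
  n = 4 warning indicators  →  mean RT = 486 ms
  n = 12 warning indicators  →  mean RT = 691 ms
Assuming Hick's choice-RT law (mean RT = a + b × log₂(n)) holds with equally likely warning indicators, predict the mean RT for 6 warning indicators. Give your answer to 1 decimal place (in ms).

Fit slope and intercept:
  b = (691 − 486) / (log₂ 12 − log₂ 4) = 205 / (3.5850 − 2) = 129.341 ms/bit
  a = 486 − 129.341 × 2 = 227.319 ms
Then RT(6) = 227.319 + 129.341 × log₂ 6 = 227.319 + 129.341 × 2.5850 ≈ 561.659 ms.

561.7 ms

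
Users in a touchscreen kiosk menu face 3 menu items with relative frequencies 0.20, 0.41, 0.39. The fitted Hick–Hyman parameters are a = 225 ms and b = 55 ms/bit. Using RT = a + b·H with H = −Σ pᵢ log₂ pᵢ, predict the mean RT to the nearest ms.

H = 0.20·log₂(1/0.20) + 0.41·log₂(1/0.41) + 0.39·log₂(1/0.39) = 1.5216 bits.
RT = 225 + 55 × 1.5216 = 308.69 ms.

309 ms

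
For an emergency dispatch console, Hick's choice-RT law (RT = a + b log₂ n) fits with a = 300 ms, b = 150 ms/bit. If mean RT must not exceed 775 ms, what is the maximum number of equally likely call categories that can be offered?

Set 300 + 150·log₂ n ≤ 775 → log₂ n ≤ (775 − 300)/150 = 3.1667.
So n ≤ 2^3.1667 = 8.980; the largest integer n is 8.

8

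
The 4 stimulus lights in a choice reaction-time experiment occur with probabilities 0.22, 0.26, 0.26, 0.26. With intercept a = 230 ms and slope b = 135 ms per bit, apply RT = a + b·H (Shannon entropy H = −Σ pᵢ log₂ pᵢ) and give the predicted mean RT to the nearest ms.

H = 0.22·log₂(1/0.22) + 0.26·log₂(1/0.26) + 0.26·log₂(1/0.26) + 0.26·log₂(1/0.26) = 1.9964 bits.
RT = 230 + 135 × 1.9964 = 499.52 ms.

500 ms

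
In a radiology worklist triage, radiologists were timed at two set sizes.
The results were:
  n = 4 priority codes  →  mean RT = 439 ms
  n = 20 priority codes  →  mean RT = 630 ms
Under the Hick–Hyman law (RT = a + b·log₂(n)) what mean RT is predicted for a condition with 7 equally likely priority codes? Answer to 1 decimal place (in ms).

505.4 ms

Fit slope and intercept:
  b = (630 − 439) / (log₂ 20 − log₂ 4) = 191 / (4.3219 − 2) = 82.259 ms/bit
  a = 439 − 82.259 × 2 = 274.482 ms
Then RT(7) = 274.482 + 82.259 × log₂ 7 = 274.482 + 82.259 × 2.8074 ≈ 505.412 ms.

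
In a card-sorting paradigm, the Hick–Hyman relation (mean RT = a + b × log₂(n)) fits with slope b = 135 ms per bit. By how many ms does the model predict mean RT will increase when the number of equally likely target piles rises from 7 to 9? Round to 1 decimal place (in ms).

The intercept a cancels: ΔRT = b·(log₂ n₂ − log₂ n₁) = b·log₂(n₂/n₁).
log₂(9) − log₂(7) = 3.1699 − 2.8074 = 0.3626.
ΔRT = 135 × 0.3626 = 48.947 ms.

48.9 ms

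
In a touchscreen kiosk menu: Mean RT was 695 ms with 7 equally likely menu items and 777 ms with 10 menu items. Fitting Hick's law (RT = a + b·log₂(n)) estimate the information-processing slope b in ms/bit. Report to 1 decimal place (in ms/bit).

159.4 ms/bit

The slope on a log₂ axis is (777 − 695) / (3.3219 − 2.8074) = 159.355 ms/bit.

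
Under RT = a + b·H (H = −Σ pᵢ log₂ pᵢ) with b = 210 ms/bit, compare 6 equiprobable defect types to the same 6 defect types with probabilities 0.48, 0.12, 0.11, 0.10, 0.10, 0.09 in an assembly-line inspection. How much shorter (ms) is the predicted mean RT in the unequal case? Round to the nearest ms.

Equiprobable entropy H₀ = log₂ 6 = 2.5850 bits.
Skewed entropy H = −Σ pᵢ log₂ pᵢ = 2.2027 bits.
ΔRT = b·(H₀ − H) = 210 × 0.3823 = 80.28 ms.

80 ms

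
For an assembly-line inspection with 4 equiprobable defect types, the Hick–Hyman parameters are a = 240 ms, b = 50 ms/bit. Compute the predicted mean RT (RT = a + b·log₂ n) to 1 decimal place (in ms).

340.0 ms

log₂(4) = 2 bits, so RT = 240 + 50 × 2 ≈ 340.000 ms.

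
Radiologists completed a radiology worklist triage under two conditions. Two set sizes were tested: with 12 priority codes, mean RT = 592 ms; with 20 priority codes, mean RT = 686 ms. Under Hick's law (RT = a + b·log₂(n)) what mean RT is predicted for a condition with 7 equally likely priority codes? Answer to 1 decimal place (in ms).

With log₂ n on the abscissa the relation is linear; from the two conditions:
  b = (686 − 592) / (log₂ 20 − log₂ 12) = 94 / (4.3219 − 3.5850) = 127.550 ms/bit
  a = 592 − 127.550 × 3.5850 = 134.738 ms
Then RT(7) = 134.738 + 127.550 × log₂ 7 = 134.738 + 127.550 × 2.8074 ≈ 492.816 ms.

492.8 ms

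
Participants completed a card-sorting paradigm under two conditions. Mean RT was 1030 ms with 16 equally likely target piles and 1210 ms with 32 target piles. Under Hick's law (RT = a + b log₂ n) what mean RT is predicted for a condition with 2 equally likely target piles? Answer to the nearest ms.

490 ms

RT is linear in log₂ n, so two points fix the line:
  b = (1210 − 1030) / (log₂ 32 − log₂ 16) = 180 / (5 − 4) = 180 ms/bit
  a = 1030 − 180 × 4 = 310 ms
Then RT(2) = 310 + 180 × log₂ 2 = 310 + 180 × 1 ≈ 490.000 ms.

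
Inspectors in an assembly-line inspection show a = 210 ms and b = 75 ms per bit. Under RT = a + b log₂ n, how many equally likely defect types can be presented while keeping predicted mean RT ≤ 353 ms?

3

Information budget: (353 − 210)/75 = 1.9067 bits, so n ≤ 2^1.9067 = 3.749 → at most 3.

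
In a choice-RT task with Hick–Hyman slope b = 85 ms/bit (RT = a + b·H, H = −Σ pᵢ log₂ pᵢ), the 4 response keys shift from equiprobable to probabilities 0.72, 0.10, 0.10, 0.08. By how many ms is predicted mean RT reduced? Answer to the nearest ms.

60 ms

The RT saving is b·ΔH. Equiprobable H₀ = log₂(4) = 2.0000 bits; with the given probabilities H = 1.2971 bits.
b·(H₀ − H) = 85 × (2.0000 − 1.2971) = 59.74 ms.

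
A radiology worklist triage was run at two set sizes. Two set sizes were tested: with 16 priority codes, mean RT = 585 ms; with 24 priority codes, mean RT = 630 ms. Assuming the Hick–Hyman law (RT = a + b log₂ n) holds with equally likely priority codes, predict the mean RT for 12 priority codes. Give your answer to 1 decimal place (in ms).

Fit slope and intercept:
  b = (630 − 585) / (log₂ 24 − log₂ 16) = 45 / (4.5850 − 4) = 76.928 ms/bit
  a = 585 − 76.928 × 4 = 277.288 ms
Then RT(12) = 277.288 + 76.928 × log₂ 12 = 277.288 + 76.928 × 3.5850 ≈ 553.072 ms.

553.1 ms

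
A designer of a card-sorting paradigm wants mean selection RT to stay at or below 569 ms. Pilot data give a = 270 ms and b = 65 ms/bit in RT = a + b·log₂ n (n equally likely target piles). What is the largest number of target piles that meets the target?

Set 270 + 65·log₂ n ≤ 569 → log₂ n ≤ (569 − 270)/65 = 4.6000.
So n ≤ 2^4.6000 = 24.251; the largest integer n is 24.

24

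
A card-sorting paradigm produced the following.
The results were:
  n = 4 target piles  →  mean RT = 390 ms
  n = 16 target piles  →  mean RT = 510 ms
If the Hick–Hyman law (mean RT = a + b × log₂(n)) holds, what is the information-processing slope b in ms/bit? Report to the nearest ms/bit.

60 ms/bit

Slope: b = (510 − 390) / (log₂ 16 − log₂ 4) = 120/2.0000 = 60 ms/bit.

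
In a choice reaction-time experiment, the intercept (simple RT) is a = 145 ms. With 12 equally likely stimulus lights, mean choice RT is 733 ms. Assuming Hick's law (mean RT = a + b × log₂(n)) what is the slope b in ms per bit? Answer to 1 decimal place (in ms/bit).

164.0 ms/bit

b = (733 − 145) / log₂(12) = 588 / 3.5850 = 164.018 ms/bit.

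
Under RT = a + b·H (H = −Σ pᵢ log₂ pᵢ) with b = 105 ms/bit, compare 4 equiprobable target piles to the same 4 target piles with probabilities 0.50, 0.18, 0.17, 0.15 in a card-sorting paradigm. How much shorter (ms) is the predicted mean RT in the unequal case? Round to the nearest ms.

22 ms

Equiprobable entropy H₀ = log₂ 4 = 2.0000 bits.
Skewed entropy H = −Σ pᵢ log₂ pᵢ = 1.7904 bits.
ΔRT = b·(H₀ − H) = 105 × 0.2096 = 22.00 ms.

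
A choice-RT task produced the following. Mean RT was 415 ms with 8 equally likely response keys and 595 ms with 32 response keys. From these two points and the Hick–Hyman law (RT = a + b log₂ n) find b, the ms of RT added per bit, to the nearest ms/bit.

The slope on a log₂ axis is (595 − 415) / (5 − 3) = 90 ms/bit.

90 ms/bit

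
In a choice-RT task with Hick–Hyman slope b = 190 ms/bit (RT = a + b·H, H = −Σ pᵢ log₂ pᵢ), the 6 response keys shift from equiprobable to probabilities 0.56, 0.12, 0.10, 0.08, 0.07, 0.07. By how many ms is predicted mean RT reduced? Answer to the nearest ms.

Equiprobable entropy H₀ = log₂ 6 = 2.5850 bits.
Skewed entropy H = −Σ pᵢ log₂ pᵢ = 1.9963 bits.
ΔRT = b·(H₀ − H) = 190 × 0.5886 = 111.84 ms.

112 ms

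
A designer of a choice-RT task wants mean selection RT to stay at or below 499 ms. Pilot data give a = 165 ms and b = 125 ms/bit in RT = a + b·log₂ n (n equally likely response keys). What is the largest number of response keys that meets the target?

125·log₂ n ≤ 499 − 165 = 334, giving log₂ n ≤ 2.6720 and n ≤ 6.373. The largest whole number is 6.

6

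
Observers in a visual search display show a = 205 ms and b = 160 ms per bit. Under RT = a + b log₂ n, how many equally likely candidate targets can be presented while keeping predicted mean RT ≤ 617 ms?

Information budget: (617 − 205)/160 = 2.5750 bits, so n ≤ 2^2.5750 = 5.959 → at most 5.

5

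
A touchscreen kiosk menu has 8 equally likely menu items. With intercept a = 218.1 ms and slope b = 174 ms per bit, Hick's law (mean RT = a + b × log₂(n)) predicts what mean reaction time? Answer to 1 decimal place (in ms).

log₂(8) = 3 bits, so RT = 218.1 + 174 × 3 ≈ 740.100 ms.

740.1 ms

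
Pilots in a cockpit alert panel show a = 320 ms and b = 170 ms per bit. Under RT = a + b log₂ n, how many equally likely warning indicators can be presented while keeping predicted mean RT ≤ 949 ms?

Set 320 + 170·log₂ n ≤ 949 → log₂ n ≤ (949 − 320)/170 = 3.7000.
So n ≤ 2^3.7000 = 12.996; the largest integer n is 12.

12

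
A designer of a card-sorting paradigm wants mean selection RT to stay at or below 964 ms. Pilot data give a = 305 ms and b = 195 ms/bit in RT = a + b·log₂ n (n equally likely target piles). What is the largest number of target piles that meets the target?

10

195·log₂ n ≤ 964 − 305 = 659, giving log₂ n ≤ 3.3795 and n ≤ 10.407. The largest whole number is 10.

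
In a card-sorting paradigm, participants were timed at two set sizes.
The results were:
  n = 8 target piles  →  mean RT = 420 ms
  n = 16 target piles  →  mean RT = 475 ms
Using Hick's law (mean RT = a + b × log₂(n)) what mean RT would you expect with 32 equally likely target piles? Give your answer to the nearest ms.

530 ms

Solve the two-equation system in a and b:
  b = (475 − 420) / (log₂ 16 − log₂ 8) = 55 / (4 − 3) = 55 ms/bit
  a = 420 − 55 × 3 = 255 ms
Then RT(32) = 255 + 55 × log₂ 32 = 255 + 55 × 5 ≈ 530.000 ms.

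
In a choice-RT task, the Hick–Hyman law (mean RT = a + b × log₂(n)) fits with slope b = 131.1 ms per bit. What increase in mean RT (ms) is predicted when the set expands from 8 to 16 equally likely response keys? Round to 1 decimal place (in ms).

131.1 ms

Only the slope matters, since a is common to both: ΔRT = b·log₂(n₂/n₁).
log₂(16) − log₂(8) = log₂(16/8) = log₂(2) = 1.
ΔRT = 131.1 × 1.0000 = 131.100 ms.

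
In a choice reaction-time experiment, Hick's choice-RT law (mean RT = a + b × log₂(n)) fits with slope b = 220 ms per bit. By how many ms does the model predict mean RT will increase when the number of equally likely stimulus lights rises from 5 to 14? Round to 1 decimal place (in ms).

326.8 ms

The intercept a cancels: ΔRT = b·(log₂ n₂ − log₂ n₁) = b·log₂(n₂/n₁).
log₂(14) − log₂(5) = 3.8074 − 2.3219 = 1.4854.
ΔRT = 220 × 1.4854 = 326.794 ms.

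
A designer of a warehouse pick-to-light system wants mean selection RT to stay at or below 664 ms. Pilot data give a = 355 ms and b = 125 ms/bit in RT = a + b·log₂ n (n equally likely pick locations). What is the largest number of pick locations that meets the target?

Information budget: (664 − 355)/125 = 2.4720 bits, so n ≤ 2^2.4720 = 5.548 → at most 5.

5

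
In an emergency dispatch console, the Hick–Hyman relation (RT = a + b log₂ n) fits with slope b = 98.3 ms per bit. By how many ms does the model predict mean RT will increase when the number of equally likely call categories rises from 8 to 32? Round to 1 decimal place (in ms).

196.6 ms

ΔRT = (a + b log₂ n₂) − (a + b log₂ n₁) = b·(log₂ n₂ − log₂ n₁).
log₂(32) − log₂(8) = log₂(32/8) = log₂(4) = 2.
ΔRT = 98.3 × 2.0000 = 196.600 ms.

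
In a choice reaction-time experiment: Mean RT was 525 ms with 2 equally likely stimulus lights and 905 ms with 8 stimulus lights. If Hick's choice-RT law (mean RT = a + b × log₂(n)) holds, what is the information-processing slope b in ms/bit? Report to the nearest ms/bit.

b = (RT₂ − RT₁)/(log₂ n₂ − log₂ n₁) = (905 − 525)/(3 − 1) = 190 ms/bit.

190 ms/bit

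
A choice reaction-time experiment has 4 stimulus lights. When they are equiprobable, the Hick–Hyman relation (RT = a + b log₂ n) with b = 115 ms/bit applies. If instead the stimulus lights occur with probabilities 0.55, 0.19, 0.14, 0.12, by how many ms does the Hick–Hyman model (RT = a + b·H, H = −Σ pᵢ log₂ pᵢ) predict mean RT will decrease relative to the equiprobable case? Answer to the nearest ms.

Equiprobable entropy H₀ = log₂ 4 = 2.0000 bits.
Skewed entropy H = −Σ pᵢ log₂ pᵢ = 1.6938 bits.
ΔRT = b·(H₀ − H) = 115 × 0.3062 = 35.22 ms.

35 ms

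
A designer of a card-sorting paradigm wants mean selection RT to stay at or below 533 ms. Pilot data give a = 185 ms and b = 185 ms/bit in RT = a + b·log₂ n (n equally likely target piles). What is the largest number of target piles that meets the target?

Set 185 + 185·log₂ n ≤ 533 → log₂ n ≤ (533 − 185)/185 = 1.8811.
So n ≤ 2^1.8811 = 3.684; the largest integer n is 3.

3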